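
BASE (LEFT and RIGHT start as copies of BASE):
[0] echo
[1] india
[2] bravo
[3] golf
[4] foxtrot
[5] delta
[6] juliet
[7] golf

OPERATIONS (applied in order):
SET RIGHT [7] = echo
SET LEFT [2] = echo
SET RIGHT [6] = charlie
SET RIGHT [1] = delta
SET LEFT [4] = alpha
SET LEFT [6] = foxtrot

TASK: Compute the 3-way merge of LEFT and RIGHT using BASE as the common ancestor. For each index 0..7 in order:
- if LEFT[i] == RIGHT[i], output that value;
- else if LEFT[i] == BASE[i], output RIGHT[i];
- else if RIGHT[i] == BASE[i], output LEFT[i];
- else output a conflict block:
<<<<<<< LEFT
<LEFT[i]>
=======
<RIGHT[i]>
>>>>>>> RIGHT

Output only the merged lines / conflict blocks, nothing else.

Final LEFT:  [echo, india, echo, golf, alpha, delta, foxtrot, golf]
Final RIGHT: [echo, delta, bravo, golf, foxtrot, delta, charlie, echo]
i=0: L=echo R=echo -> agree -> echo
i=1: L=india=BASE, R=delta -> take RIGHT -> delta
i=2: L=echo, R=bravo=BASE -> take LEFT -> echo
i=3: L=golf R=golf -> agree -> golf
i=4: L=alpha, R=foxtrot=BASE -> take LEFT -> alpha
i=5: L=delta R=delta -> agree -> delta
i=6: BASE=juliet L=foxtrot R=charlie all differ -> CONFLICT
i=7: L=golf=BASE, R=echo -> take RIGHT -> echo

Answer: echo
delta
echo
golf
alpha
delta
<<<<<<< LEFT
foxtrot
=======
charlie
>>>>>>> RIGHT
echo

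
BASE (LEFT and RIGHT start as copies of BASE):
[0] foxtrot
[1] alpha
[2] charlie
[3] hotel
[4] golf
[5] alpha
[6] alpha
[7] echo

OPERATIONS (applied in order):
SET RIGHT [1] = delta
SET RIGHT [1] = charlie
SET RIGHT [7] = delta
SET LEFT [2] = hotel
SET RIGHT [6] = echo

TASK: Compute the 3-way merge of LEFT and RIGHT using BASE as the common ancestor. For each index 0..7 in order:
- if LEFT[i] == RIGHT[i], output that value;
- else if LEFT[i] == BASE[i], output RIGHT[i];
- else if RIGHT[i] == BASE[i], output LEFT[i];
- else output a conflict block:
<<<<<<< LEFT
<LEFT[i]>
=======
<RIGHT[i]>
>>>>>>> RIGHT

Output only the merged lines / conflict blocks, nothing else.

Answer: foxtrot
charlie
hotel
hotel
golf
alpha
echo
delta

Derivation:
Final LEFT:  [foxtrot, alpha, hotel, hotel, golf, alpha, alpha, echo]
Final RIGHT: [foxtrot, charlie, charlie, hotel, golf, alpha, echo, delta]
i=0: L=foxtrot R=foxtrot -> agree -> foxtrot
i=1: L=alpha=BASE, R=charlie -> take RIGHT -> charlie
i=2: L=hotel, R=charlie=BASE -> take LEFT -> hotel
i=3: L=hotel R=hotel -> agree -> hotel
i=4: L=golf R=golf -> agree -> golf
i=5: L=alpha R=alpha -> agree -> alpha
i=6: L=alpha=BASE, R=echo -> take RIGHT -> echo
i=7: L=echo=BASE, R=delta -> take RIGHT -> delta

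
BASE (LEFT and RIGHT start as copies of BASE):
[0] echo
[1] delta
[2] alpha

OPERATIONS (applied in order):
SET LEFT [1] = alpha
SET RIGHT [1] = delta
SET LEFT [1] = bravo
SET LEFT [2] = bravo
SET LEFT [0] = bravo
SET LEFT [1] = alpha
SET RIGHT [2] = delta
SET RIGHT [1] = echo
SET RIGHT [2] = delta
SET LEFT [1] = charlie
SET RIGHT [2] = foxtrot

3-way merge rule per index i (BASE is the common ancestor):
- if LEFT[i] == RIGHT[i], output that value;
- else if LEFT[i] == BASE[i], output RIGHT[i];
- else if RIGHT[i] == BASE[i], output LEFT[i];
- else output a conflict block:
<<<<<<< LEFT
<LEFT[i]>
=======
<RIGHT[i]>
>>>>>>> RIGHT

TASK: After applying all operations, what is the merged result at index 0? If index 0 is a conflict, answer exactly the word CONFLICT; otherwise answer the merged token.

Answer: bravo

Derivation:
Final LEFT:  [bravo, charlie, bravo]
Final RIGHT: [echo, echo, foxtrot]
i=0: L=bravo, R=echo=BASE -> take LEFT -> bravo
i=1: BASE=delta L=charlie R=echo all differ -> CONFLICT
i=2: BASE=alpha L=bravo R=foxtrot all differ -> CONFLICT
Index 0 -> bravo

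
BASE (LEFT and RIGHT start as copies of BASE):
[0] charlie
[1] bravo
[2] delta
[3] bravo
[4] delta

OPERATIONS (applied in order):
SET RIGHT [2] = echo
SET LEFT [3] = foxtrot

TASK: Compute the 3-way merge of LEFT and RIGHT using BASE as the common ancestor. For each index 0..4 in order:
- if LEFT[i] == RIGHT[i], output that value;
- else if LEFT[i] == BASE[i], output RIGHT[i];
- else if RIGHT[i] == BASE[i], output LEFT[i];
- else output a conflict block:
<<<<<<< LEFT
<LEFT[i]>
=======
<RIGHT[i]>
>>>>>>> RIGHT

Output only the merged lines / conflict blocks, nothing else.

Final LEFT:  [charlie, bravo, delta, foxtrot, delta]
Final RIGHT: [charlie, bravo, echo, bravo, delta]
i=0: L=charlie R=charlie -> agree -> charlie
i=1: L=bravo R=bravo -> agree -> bravo
i=2: L=delta=BASE, R=echo -> take RIGHT -> echo
i=3: L=foxtrot, R=bravo=BASE -> take LEFT -> foxtrot
i=4: L=delta R=delta -> agree -> delta

Answer: charlie
bravo
echo
foxtrot
delta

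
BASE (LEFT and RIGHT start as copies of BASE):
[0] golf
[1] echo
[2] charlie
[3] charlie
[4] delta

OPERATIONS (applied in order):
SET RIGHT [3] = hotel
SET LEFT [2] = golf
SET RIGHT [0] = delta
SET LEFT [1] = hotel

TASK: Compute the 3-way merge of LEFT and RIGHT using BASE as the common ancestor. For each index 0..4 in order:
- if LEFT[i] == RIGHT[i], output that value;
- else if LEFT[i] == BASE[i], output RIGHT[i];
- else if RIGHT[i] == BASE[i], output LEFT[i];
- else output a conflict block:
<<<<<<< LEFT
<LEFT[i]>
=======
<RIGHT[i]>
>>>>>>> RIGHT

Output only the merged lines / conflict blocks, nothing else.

Final LEFT:  [golf, hotel, golf, charlie, delta]
Final RIGHT: [delta, echo, charlie, hotel, delta]
i=0: L=golf=BASE, R=delta -> take RIGHT -> delta
i=1: L=hotel, R=echo=BASE -> take LEFT -> hotel
i=2: L=golf, R=charlie=BASE -> take LEFT -> golf
i=3: L=charlie=BASE, R=hotel -> take RIGHT -> hotel
i=4: L=delta R=delta -> agree -> delta

Answer: delta
hotel
golf
hotel
delta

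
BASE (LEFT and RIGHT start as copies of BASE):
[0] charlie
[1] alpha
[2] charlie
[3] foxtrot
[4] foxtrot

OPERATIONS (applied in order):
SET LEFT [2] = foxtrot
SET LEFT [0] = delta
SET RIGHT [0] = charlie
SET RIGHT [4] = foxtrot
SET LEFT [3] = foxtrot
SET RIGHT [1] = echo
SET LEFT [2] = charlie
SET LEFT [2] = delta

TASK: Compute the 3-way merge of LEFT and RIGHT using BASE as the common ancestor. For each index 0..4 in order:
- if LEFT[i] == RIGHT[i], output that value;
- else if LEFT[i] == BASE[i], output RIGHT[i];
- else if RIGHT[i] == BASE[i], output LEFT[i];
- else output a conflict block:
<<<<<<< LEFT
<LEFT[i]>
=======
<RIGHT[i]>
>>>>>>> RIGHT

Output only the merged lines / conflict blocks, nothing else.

Final LEFT:  [delta, alpha, delta, foxtrot, foxtrot]
Final RIGHT: [charlie, echo, charlie, foxtrot, foxtrot]
i=0: L=delta, R=charlie=BASE -> take LEFT -> delta
i=1: L=alpha=BASE, R=echo -> take RIGHT -> echo
i=2: L=delta, R=charlie=BASE -> take LEFT -> delta
i=3: L=foxtrot R=foxtrot -> agree -> foxtrot
i=4: L=foxtrot R=foxtrot -> agree -> foxtrot

Answer: delta
echo
delta
foxtrot
foxtrot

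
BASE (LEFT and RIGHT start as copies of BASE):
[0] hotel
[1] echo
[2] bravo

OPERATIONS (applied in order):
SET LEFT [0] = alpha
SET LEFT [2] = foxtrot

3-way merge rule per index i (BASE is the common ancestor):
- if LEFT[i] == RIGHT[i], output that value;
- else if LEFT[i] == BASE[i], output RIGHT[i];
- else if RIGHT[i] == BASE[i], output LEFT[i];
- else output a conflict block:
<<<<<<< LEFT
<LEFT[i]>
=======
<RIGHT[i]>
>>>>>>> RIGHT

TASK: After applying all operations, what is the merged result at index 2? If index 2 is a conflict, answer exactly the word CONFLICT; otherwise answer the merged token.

Answer: foxtrot

Derivation:
Final LEFT:  [alpha, echo, foxtrot]
Final RIGHT: [hotel, echo, bravo]
i=0: L=alpha, R=hotel=BASE -> take LEFT -> alpha
i=1: L=echo R=echo -> agree -> echo
i=2: L=foxtrot, R=bravo=BASE -> take LEFT -> foxtrot
Index 2 -> foxtrot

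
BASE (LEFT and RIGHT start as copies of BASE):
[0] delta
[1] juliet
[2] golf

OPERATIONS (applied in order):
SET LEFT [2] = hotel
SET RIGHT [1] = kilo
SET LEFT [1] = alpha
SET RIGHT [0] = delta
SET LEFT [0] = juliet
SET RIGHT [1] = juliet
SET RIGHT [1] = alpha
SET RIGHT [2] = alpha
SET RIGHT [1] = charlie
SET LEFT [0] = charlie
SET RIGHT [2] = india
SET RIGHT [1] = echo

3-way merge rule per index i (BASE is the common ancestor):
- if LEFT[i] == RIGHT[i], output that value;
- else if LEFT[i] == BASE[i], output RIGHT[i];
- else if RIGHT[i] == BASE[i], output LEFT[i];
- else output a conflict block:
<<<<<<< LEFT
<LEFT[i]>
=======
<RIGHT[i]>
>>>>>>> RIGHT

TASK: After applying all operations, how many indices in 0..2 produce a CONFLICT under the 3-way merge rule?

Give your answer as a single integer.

Answer: 2

Derivation:
Final LEFT:  [charlie, alpha, hotel]
Final RIGHT: [delta, echo, india]
i=0: L=charlie, R=delta=BASE -> take LEFT -> charlie
i=1: BASE=juliet L=alpha R=echo all differ -> CONFLICT
i=2: BASE=golf L=hotel R=india all differ -> CONFLICT
Conflict count: 2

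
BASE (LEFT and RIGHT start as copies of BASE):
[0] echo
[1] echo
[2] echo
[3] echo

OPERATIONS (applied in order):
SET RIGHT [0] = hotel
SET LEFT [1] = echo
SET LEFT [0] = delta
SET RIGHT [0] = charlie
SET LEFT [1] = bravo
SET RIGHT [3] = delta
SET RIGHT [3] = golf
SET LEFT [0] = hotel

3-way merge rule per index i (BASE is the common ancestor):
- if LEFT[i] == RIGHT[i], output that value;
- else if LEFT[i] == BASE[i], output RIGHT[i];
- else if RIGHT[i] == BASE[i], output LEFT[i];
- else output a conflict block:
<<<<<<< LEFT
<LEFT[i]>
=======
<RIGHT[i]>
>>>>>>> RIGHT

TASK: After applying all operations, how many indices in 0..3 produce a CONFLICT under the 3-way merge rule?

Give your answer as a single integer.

Answer: 1

Derivation:
Final LEFT:  [hotel, bravo, echo, echo]
Final RIGHT: [charlie, echo, echo, golf]
i=0: BASE=echo L=hotel R=charlie all differ -> CONFLICT
i=1: L=bravo, R=echo=BASE -> take LEFT -> bravo
i=2: L=echo R=echo -> agree -> echo
i=3: L=echo=BASE, R=golf -> take RIGHT -> golf
Conflict count: 1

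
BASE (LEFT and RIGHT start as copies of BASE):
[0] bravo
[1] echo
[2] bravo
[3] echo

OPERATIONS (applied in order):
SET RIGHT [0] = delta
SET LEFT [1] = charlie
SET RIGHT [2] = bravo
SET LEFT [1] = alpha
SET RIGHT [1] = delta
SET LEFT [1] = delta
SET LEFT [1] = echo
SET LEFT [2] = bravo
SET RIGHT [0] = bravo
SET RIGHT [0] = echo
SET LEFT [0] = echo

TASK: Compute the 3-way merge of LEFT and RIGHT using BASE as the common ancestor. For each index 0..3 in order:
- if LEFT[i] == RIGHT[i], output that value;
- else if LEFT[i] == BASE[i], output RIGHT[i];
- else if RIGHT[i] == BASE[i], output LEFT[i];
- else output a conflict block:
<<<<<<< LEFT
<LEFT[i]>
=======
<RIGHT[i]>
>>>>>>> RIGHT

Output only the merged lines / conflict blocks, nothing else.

Final LEFT:  [echo, echo, bravo, echo]
Final RIGHT: [echo, delta, bravo, echo]
i=0: L=echo R=echo -> agree -> echo
i=1: L=echo=BASE, R=delta -> take RIGHT -> delta
i=2: L=bravo R=bravo -> agree -> bravo
i=3: L=echo R=echo -> agree -> echo

Answer: echo
delta
bravo
echo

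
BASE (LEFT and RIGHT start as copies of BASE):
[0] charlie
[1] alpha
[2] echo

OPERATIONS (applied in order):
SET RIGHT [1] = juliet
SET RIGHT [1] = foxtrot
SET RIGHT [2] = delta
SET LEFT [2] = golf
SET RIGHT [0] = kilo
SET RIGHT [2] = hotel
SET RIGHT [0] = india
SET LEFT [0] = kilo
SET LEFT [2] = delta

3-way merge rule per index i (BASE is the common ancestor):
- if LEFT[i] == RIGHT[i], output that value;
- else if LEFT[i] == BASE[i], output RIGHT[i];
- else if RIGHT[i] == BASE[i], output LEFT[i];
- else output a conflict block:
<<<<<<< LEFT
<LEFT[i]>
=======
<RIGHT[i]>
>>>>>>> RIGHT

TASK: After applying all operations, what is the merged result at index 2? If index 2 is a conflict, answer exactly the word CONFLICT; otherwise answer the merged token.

Answer: CONFLICT

Derivation:
Final LEFT:  [kilo, alpha, delta]
Final RIGHT: [india, foxtrot, hotel]
i=0: BASE=charlie L=kilo R=india all differ -> CONFLICT
i=1: L=alpha=BASE, R=foxtrot -> take RIGHT -> foxtrot
i=2: BASE=echo L=delta R=hotel all differ -> CONFLICT
Index 2 -> CONFLICT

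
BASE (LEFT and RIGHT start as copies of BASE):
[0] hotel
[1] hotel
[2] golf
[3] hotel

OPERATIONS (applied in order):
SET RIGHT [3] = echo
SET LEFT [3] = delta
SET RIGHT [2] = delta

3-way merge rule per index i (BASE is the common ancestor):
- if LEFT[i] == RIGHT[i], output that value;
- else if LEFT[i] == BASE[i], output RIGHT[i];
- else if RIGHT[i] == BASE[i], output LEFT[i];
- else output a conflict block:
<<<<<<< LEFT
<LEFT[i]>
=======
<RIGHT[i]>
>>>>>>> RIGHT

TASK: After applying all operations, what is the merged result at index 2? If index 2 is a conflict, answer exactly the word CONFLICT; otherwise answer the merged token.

Final LEFT:  [hotel, hotel, golf, delta]
Final RIGHT: [hotel, hotel, delta, echo]
i=0: L=hotel R=hotel -> agree -> hotel
i=1: L=hotel R=hotel -> agree -> hotel
i=2: L=golf=BASE, R=delta -> take RIGHT -> delta
i=3: BASE=hotel L=delta R=echo all differ -> CONFLICT
Index 2 -> delta

Answer: delta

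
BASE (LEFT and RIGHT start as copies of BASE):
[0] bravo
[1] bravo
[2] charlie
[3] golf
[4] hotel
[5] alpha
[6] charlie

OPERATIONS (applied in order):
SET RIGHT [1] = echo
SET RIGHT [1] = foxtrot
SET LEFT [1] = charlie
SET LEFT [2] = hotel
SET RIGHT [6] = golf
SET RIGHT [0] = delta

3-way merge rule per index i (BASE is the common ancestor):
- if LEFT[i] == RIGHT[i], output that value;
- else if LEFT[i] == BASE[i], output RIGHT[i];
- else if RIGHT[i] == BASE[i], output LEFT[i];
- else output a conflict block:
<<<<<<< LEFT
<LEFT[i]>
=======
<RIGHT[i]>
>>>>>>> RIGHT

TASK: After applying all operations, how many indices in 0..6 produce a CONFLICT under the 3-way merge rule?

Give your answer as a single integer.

Final LEFT:  [bravo, charlie, hotel, golf, hotel, alpha, charlie]
Final RIGHT: [delta, foxtrot, charlie, golf, hotel, alpha, golf]
i=0: L=bravo=BASE, R=delta -> take RIGHT -> delta
i=1: BASE=bravo L=charlie R=foxtrot all differ -> CONFLICT
i=2: L=hotel, R=charlie=BASE -> take LEFT -> hotel
i=3: L=golf R=golf -> agree -> golf
i=4: L=hotel R=hotel -> agree -> hotel
i=5: L=alpha R=alpha -> agree -> alpha
i=6: L=charlie=BASE, R=golf -> take RIGHT -> golf
Conflict count: 1

Answer: 1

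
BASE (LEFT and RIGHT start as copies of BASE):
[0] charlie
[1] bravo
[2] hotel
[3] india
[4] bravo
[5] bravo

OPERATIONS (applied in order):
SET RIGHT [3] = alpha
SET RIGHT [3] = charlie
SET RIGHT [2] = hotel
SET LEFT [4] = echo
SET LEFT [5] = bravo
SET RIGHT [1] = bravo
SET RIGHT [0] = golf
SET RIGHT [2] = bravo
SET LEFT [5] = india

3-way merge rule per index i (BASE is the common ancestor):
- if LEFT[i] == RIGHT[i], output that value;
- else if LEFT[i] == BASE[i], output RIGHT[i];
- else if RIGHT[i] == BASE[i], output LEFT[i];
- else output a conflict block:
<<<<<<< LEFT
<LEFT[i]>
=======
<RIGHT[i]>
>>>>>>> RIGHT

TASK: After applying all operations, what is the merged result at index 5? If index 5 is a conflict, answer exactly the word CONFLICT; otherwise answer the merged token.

Final LEFT:  [charlie, bravo, hotel, india, echo, india]
Final RIGHT: [golf, bravo, bravo, charlie, bravo, bravo]
i=0: L=charlie=BASE, R=golf -> take RIGHT -> golf
i=1: L=bravo R=bravo -> agree -> bravo
i=2: L=hotel=BASE, R=bravo -> take RIGHT -> bravo
i=3: L=india=BASE, R=charlie -> take RIGHT -> charlie
i=4: L=echo, R=bravo=BASE -> take LEFT -> echo
i=5: L=india, R=bravo=BASE -> take LEFT -> india
Index 5 -> india

Answer: india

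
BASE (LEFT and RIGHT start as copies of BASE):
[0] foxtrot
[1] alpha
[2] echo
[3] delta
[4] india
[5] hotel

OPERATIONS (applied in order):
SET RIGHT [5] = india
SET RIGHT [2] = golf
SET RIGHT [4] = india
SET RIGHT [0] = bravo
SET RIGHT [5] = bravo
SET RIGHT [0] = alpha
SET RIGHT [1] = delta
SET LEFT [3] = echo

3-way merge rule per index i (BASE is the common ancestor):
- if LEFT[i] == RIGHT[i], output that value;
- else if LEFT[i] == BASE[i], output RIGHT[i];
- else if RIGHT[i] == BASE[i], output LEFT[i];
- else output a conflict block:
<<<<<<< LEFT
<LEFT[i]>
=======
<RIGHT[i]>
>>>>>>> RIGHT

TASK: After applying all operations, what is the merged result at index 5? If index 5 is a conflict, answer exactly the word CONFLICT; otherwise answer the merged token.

Answer: bravo

Derivation:
Final LEFT:  [foxtrot, alpha, echo, echo, india, hotel]
Final RIGHT: [alpha, delta, golf, delta, india, bravo]
i=0: L=foxtrot=BASE, R=alpha -> take RIGHT -> alpha
i=1: L=alpha=BASE, R=delta -> take RIGHT -> delta
i=2: L=echo=BASE, R=golf -> take RIGHT -> golf
i=3: L=echo, R=delta=BASE -> take LEFT -> echo
i=4: L=india R=india -> agree -> india
i=5: L=hotel=BASE, R=bravo -> take RIGHT -> bravo
Index 5 -> bravo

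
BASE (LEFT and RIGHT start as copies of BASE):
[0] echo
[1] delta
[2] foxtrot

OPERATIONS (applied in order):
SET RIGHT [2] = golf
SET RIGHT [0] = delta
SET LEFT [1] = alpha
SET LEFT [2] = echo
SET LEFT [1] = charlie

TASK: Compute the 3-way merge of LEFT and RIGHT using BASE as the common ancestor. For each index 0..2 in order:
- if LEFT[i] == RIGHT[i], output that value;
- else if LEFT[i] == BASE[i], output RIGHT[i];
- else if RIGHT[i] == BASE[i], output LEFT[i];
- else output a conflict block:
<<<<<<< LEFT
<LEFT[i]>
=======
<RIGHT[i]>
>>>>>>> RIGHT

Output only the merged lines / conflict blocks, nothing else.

Answer: delta
charlie
<<<<<<< LEFT
echo
=======
golf
>>>>>>> RIGHT

Derivation:
Final LEFT:  [echo, charlie, echo]
Final RIGHT: [delta, delta, golf]
i=0: L=echo=BASE, R=delta -> take RIGHT -> delta
i=1: L=charlie, R=delta=BASE -> take LEFT -> charlie
i=2: BASE=foxtrot L=echo R=golf all differ -> CONFLICT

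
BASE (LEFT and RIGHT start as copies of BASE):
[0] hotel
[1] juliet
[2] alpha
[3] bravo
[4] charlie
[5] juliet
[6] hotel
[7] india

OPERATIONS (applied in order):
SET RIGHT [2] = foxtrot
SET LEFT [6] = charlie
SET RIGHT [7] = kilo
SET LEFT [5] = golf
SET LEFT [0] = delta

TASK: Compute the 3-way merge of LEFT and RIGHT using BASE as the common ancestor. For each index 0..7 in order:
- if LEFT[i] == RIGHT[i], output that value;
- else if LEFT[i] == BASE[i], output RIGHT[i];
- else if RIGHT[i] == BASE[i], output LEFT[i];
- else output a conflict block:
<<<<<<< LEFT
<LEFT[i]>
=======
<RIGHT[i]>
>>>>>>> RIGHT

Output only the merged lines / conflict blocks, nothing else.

Final LEFT:  [delta, juliet, alpha, bravo, charlie, golf, charlie, india]
Final RIGHT: [hotel, juliet, foxtrot, bravo, charlie, juliet, hotel, kilo]
i=0: L=delta, R=hotel=BASE -> take LEFT -> delta
i=1: L=juliet R=juliet -> agree -> juliet
i=2: L=alpha=BASE, R=foxtrot -> take RIGHT -> foxtrot
i=3: L=bravo R=bravo -> agree -> bravo
i=4: L=charlie R=charlie -> agree -> charlie
i=5: L=golf, R=juliet=BASE -> take LEFT -> golf
i=6: L=charlie, R=hotel=BASE -> take LEFT -> charlie
i=7: L=india=BASE, R=kilo -> take RIGHT -> kilo

Answer: delta
juliet
foxtrot
bravo
charlie
golf
charlie
kilo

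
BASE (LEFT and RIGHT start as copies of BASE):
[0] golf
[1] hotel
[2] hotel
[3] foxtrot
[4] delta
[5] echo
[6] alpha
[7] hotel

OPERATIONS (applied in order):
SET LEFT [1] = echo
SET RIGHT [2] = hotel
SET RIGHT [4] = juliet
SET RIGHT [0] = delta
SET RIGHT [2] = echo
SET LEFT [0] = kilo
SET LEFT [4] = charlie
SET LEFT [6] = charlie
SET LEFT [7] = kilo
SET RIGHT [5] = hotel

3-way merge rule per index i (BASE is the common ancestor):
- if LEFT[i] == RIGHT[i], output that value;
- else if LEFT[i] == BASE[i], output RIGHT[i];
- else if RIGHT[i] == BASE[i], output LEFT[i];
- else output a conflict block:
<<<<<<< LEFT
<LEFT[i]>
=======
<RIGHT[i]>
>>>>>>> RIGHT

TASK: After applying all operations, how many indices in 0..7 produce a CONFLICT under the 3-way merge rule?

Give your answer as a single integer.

Answer: 2

Derivation:
Final LEFT:  [kilo, echo, hotel, foxtrot, charlie, echo, charlie, kilo]
Final RIGHT: [delta, hotel, echo, foxtrot, juliet, hotel, alpha, hotel]
i=0: BASE=golf L=kilo R=delta all differ -> CONFLICT
i=1: L=echo, R=hotel=BASE -> take LEFT -> echo
i=2: L=hotel=BASE, R=echo -> take RIGHT -> echo
i=3: L=foxtrot R=foxtrot -> agree -> foxtrot
i=4: BASE=delta L=charlie R=juliet all differ -> CONFLICT
i=5: L=echo=BASE, R=hotel -> take RIGHT -> hotel
i=6: L=charlie, R=alpha=BASE -> take LEFT -> charlie
i=7: L=kilo, R=hotel=BASE -> take LEFT -> kilo
Conflict count: 2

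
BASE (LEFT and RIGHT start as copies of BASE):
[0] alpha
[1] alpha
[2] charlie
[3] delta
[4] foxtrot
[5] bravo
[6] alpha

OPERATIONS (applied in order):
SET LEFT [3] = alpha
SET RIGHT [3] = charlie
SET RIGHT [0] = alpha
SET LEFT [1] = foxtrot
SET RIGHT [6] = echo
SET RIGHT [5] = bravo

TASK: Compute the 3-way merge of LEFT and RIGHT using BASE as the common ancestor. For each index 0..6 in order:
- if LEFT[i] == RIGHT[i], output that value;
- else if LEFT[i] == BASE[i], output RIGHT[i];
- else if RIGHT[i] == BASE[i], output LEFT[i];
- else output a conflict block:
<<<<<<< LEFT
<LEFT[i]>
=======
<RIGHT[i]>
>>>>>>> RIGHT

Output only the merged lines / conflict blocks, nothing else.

Answer: alpha
foxtrot
charlie
<<<<<<< LEFT
alpha
=======
charlie
>>>>>>> RIGHT
foxtrot
bravo
echo

Derivation:
Final LEFT:  [alpha, foxtrot, charlie, alpha, foxtrot, bravo, alpha]
Final RIGHT: [alpha, alpha, charlie, charlie, foxtrot, bravo, echo]
i=0: L=alpha R=alpha -> agree -> alpha
i=1: L=foxtrot, R=alpha=BASE -> take LEFT -> foxtrot
i=2: L=charlie R=charlie -> agree -> charlie
i=3: BASE=delta L=alpha R=charlie all differ -> CONFLICT
i=4: L=foxtrot R=foxtrot -> agree -> foxtrot
i=5: L=bravo R=bravo -> agree -> bravo
i=6: L=alpha=BASE, R=echo -> take RIGHT -> echo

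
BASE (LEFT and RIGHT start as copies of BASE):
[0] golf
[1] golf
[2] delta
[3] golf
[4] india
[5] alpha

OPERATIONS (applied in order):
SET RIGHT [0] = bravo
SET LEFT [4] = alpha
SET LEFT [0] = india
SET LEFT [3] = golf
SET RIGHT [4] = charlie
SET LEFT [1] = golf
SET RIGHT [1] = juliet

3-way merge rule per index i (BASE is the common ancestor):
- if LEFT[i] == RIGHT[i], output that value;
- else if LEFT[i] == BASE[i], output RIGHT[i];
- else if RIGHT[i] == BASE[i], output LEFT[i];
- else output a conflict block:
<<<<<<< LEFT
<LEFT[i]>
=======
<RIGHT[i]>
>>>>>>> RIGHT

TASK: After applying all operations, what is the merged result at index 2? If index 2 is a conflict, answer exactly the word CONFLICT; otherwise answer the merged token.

Final LEFT:  [india, golf, delta, golf, alpha, alpha]
Final RIGHT: [bravo, juliet, delta, golf, charlie, alpha]
i=0: BASE=golf L=india R=bravo all differ -> CONFLICT
i=1: L=golf=BASE, R=juliet -> take RIGHT -> juliet
i=2: L=delta R=delta -> agree -> delta
i=3: L=golf R=golf -> agree -> golf
i=4: BASE=india L=alpha R=charlie all differ -> CONFLICT
i=5: L=alpha R=alpha -> agree -> alpha
Index 2 -> delta

Answer: delta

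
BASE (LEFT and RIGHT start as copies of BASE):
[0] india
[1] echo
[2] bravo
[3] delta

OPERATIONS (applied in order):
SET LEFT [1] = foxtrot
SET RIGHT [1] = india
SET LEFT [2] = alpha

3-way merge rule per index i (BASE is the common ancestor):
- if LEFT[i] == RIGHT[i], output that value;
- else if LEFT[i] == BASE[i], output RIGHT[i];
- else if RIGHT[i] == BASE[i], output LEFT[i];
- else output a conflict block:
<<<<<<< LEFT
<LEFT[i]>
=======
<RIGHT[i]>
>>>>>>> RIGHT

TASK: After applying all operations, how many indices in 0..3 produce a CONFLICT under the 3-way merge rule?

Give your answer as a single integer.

Final LEFT:  [india, foxtrot, alpha, delta]
Final RIGHT: [india, india, bravo, delta]
i=0: L=india R=india -> agree -> india
i=1: BASE=echo L=foxtrot R=india all differ -> CONFLICT
i=2: L=alpha, R=bravo=BASE -> take LEFT -> alpha
i=3: L=delta R=delta -> agree -> delta
Conflict count: 1

Answer: 1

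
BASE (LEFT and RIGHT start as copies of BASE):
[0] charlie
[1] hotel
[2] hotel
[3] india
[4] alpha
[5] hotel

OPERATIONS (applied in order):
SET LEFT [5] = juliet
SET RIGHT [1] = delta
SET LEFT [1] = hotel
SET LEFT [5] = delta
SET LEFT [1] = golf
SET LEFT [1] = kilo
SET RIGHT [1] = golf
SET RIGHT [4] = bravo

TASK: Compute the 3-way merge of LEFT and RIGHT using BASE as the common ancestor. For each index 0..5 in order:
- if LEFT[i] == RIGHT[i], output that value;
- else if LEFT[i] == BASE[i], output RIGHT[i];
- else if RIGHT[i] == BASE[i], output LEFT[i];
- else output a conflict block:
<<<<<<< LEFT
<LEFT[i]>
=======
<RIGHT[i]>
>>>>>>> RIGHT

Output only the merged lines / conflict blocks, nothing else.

Answer: charlie
<<<<<<< LEFT
kilo
=======
golf
>>>>>>> RIGHT
hotel
india
bravo
delta

Derivation:
Final LEFT:  [charlie, kilo, hotel, india, alpha, delta]
Final RIGHT: [charlie, golf, hotel, india, bravo, hotel]
i=0: L=charlie R=charlie -> agree -> charlie
i=1: BASE=hotel L=kilo R=golf all differ -> CONFLICT
i=2: L=hotel R=hotel -> agree -> hotel
i=3: L=india R=india -> agree -> india
i=4: L=alpha=BASE, R=bravo -> take RIGHT -> bravo
i=5: L=delta, R=hotel=BASE -> take LEFT -> delta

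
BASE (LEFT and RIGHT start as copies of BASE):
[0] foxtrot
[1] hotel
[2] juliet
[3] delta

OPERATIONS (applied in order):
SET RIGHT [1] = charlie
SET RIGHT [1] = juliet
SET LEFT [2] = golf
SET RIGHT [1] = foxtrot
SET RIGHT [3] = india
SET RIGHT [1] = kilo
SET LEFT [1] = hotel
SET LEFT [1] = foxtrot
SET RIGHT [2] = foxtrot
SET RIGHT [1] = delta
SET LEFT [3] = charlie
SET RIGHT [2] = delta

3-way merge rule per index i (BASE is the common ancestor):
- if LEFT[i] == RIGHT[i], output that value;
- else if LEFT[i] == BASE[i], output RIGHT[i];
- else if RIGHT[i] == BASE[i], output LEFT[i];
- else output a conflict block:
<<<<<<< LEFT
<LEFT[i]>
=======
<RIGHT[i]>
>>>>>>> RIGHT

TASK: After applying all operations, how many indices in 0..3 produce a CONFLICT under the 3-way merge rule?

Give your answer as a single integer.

Answer: 3

Derivation:
Final LEFT:  [foxtrot, foxtrot, golf, charlie]
Final RIGHT: [foxtrot, delta, delta, india]
i=0: L=foxtrot R=foxtrot -> agree -> foxtrot
i=1: BASE=hotel L=foxtrot R=delta all differ -> CONFLICT
i=2: BASE=juliet L=golf R=delta all differ -> CONFLICT
i=3: BASE=delta L=charlie R=india all differ -> CONFLICT
Conflict count: 3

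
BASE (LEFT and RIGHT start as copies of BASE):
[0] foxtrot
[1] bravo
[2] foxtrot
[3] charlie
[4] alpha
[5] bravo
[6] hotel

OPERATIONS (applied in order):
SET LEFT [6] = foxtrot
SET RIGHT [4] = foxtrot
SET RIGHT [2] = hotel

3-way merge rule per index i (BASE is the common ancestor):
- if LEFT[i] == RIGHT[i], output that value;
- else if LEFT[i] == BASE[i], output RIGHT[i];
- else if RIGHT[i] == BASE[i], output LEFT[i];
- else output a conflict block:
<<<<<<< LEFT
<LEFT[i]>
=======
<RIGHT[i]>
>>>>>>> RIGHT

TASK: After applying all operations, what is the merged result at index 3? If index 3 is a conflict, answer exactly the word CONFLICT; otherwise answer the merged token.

Answer: charlie

Derivation:
Final LEFT:  [foxtrot, bravo, foxtrot, charlie, alpha, bravo, foxtrot]
Final RIGHT: [foxtrot, bravo, hotel, charlie, foxtrot, bravo, hotel]
i=0: L=foxtrot R=foxtrot -> agree -> foxtrot
i=1: L=bravo R=bravo -> agree -> bravo
i=2: L=foxtrot=BASE, R=hotel -> take RIGHT -> hotel
i=3: L=charlie R=charlie -> agree -> charlie
i=4: L=alpha=BASE, R=foxtrot -> take RIGHT -> foxtrot
i=5: L=bravo R=bravo -> agree -> bravo
i=6: L=foxtrot, R=hotel=BASE -> take LEFT -> foxtrot
Index 3 -> charlie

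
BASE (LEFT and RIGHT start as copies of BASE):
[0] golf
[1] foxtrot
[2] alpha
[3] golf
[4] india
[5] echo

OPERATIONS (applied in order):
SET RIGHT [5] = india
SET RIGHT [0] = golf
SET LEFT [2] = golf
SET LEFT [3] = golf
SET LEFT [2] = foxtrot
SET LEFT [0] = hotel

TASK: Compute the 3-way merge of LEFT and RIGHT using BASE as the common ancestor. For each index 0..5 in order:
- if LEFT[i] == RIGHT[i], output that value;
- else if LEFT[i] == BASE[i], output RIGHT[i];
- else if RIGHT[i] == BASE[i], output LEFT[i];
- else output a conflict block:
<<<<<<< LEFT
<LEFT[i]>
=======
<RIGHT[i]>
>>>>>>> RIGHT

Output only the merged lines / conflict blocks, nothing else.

Final LEFT:  [hotel, foxtrot, foxtrot, golf, india, echo]
Final RIGHT: [golf, foxtrot, alpha, golf, india, india]
i=0: L=hotel, R=golf=BASE -> take LEFT -> hotel
i=1: L=foxtrot R=foxtrot -> agree -> foxtrot
i=2: L=foxtrot, R=alpha=BASE -> take LEFT -> foxtrot
i=3: L=golf R=golf -> agree -> golf
i=4: L=india R=india -> agree -> india
i=5: L=echo=BASE, R=india -> take RIGHT -> india

Answer: hotel
foxtrot
foxtrot
golf
india
india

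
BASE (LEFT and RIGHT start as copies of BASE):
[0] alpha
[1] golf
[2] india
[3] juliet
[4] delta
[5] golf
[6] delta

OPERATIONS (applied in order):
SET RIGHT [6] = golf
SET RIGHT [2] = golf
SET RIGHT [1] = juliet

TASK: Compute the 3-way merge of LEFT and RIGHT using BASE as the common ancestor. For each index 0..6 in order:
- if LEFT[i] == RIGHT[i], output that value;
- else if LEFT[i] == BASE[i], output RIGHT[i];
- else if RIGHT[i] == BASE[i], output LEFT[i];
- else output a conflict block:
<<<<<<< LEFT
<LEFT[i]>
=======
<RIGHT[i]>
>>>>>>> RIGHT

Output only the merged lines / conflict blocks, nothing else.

Final LEFT:  [alpha, golf, india, juliet, delta, golf, delta]
Final RIGHT: [alpha, juliet, golf, juliet, delta, golf, golf]
i=0: L=alpha R=alpha -> agree -> alpha
i=1: L=golf=BASE, R=juliet -> take RIGHT -> juliet
i=2: L=india=BASE, R=golf -> take RIGHT -> golf
i=3: L=juliet R=juliet -> agree -> juliet
i=4: L=delta R=delta -> agree -> delta
i=5: L=golf R=golf -> agree -> golf
i=6: L=delta=BASE, R=golf -> take RIGHT -> golf

Answer: alpha
juliet
golf
juliet
delta
golf
golf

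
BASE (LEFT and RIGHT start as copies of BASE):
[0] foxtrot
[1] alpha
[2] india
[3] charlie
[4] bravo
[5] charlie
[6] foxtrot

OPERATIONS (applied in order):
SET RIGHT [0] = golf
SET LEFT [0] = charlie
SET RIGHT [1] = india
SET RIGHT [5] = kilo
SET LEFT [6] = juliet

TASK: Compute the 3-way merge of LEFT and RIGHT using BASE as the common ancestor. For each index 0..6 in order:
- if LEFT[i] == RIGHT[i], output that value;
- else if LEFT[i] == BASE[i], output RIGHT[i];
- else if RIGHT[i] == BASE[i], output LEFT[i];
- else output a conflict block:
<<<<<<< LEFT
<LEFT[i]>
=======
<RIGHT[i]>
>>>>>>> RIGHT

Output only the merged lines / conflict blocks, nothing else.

Final LEFT:  [charlie, alpha, india, charlie, bravo, charlie, juliet]
Final RIGHT: [golf, india, india, charlie, bravo, kilo, foxtrot]
i=0: BASE=foxtrot L=charlie R=golf all differ -> CONFLICT
i=1: L=alpha=BASE, R=india -> take RIGHT -> india
i=2: L=india R=india -> agree -> india
i=3: L=charlie R=charlie -> agree -> charlie
i=4: L=bravo R=bravo -> agree -> bravo
i=5: L=charlie=BASE, R=kilo -> take RIGHT -> kilo
i=6: L=juliet, R=foxtrot=BASE -> take LEFT -> juliet

Answer: <<<<<<< LEFT
charlie
=======
golf
>>>>>>> RIGHT
india
india
charlie
bravo
kilo
juliet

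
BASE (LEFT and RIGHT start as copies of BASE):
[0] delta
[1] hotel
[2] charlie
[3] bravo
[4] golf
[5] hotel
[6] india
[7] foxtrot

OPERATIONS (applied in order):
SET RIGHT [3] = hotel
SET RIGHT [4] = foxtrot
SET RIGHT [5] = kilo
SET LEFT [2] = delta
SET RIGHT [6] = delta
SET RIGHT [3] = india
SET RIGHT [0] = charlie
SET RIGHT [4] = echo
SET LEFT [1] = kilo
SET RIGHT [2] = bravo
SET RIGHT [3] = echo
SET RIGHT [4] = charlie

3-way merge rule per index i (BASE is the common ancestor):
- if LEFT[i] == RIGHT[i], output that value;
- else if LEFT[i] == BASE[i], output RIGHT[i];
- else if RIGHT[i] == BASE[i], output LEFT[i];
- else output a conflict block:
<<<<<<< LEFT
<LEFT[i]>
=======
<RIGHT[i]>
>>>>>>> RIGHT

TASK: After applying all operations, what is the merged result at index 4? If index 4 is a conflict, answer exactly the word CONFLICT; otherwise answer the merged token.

Answer: charlie

Derivation:
Final LEFT:  [delta, kilo, delta, bravo, golf, hotel, india, foxtrot]
Final RIGHT: [charlie, hotel, bravo, echo, charlie, kilo, delta, foxtrot]
i=0: L=delta=BASE, R=charlie -> take RIGHT -> charlie
i=1: L=kilo, R=hotel=BASE -> take LEFT -> kilo
i=2: BASE=charlie L=delta R=bravo all differ -> CONFLICT
i=3: L=bravo=BASE, R=echo -> take RIGHT -> echo
i=4: L=golf=BASE, R=charlie -> take RIGHT -> charlie
i=5: L=hotel=BASE, R=kilo -> take RIGHT -> kilo
i=6: L=india=BASE, R=delta -> take RIGHT -> delta
i=7: L=foxtrot R=foxtrot -> agree -> foxtrot
Index 4 -> charlie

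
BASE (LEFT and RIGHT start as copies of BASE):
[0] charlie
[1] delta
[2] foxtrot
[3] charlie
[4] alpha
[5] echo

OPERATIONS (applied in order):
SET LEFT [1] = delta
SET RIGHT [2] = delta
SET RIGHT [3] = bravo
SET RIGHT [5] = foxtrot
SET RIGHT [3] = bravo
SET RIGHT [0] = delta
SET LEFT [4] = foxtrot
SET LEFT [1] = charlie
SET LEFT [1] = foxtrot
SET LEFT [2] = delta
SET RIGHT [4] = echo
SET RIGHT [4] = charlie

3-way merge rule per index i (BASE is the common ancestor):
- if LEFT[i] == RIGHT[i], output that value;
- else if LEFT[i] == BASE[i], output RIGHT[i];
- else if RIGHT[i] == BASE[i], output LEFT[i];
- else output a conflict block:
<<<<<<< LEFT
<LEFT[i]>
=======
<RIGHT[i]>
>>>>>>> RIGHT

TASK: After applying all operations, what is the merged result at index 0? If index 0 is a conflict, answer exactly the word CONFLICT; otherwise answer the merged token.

Final LEFT:  [charlie, foxtrot, delta, charlie, foxtrot, echo]
Final RIGHT: [delta, delta, delta, bravo, charlie, foxtrot]
i=0: L=charlie=BASE, R=delta -> take RIGHT -> delta
i=1: L=foxtrot, R=delta=BASE -> take LEFT -> foxtrot
i=2: L=delta R=delta -> agree -> delta
i=3: L=charlie=BASE, R=bravo -> take RIGHT -> bravo
i=4: BASE=alpha L=foxtrot R=charlie all differ -> CONFLICT
i=5: L=echo=BASE, R=foxtrot -> take RIGHT -> foxtrot
Index 0 -> delta

Answer: delta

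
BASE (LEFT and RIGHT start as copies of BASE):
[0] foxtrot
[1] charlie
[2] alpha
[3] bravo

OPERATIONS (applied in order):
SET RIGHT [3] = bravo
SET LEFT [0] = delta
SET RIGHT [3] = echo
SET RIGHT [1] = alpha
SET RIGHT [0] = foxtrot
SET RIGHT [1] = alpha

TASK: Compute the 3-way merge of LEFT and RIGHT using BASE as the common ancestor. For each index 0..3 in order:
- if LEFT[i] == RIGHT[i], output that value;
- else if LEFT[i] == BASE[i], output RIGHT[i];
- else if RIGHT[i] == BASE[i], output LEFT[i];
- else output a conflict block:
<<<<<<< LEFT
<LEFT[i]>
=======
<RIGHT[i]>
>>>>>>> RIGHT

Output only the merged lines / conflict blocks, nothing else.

Answer: delta
alpha
alpha
echo

Derivation:
Final LEFT:  [delta, charlie, alpha, bravo]
Final RIGHT: [foxtrot, alpha, alpha, echo]
i=0: L=delta, R=foxtrot=BASE -> take LEFT -> delta
i=1: L=charlie=BASE, R=alpha -> take RIGHT -> alpha
i=2: L=alpha R=alpha -> agree -> alpha
i=3: L=bravo=BASE, R=echo -> take RIGHT -> echo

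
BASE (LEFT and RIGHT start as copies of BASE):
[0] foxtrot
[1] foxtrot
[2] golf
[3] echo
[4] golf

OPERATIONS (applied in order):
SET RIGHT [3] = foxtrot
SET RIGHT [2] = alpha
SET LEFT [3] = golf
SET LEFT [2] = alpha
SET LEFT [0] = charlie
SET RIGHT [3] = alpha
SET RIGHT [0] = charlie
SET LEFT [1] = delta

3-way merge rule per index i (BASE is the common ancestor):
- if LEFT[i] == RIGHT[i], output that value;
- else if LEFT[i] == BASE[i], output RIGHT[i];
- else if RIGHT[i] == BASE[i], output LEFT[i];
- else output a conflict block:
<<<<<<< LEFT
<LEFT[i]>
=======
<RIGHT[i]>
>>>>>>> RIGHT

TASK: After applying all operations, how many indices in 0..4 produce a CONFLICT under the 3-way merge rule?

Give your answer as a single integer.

Final LEFT:  [charlie, delta, alpha, golf, golf]
Final RIGHT: [charlie, foxtrot, alpha, alpha, golf]
i=0: L=charlie R=charlie -> agree -> charlie
i=1: L=delta, R=foxtrot=BASE -> take LEFT -> delta
i=2: L=alpha R=alpha -> agree -> alpha
i=3: BASE=echo L=golf R=alpha all differ -> CONFLICT
i=4: L=golf R=golf -> agree -> golf
Conflict count: 1

Answer: 1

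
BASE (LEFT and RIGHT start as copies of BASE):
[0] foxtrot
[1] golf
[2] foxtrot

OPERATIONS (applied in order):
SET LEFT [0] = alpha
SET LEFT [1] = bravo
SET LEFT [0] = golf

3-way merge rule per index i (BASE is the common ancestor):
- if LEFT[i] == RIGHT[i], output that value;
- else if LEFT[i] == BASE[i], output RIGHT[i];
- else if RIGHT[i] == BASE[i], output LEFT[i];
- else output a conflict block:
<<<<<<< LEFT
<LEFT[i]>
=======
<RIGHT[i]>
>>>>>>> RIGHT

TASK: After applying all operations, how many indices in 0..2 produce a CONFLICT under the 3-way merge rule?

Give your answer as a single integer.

Final LEFT:  [golf, bravo, foxtrot]
Final RIGHT: [foxtrot, golf, foxtrot]
i=0: L=golf, R=foxtrot=BASE -> take LEFT -> golf
i=1: L=bravo, R=golf=BASE -> take LEFT -> bravo
i=2: L=foxtrot R=foxtrot -> agree -> foxtrot
Conflict count: 0

Answer: 0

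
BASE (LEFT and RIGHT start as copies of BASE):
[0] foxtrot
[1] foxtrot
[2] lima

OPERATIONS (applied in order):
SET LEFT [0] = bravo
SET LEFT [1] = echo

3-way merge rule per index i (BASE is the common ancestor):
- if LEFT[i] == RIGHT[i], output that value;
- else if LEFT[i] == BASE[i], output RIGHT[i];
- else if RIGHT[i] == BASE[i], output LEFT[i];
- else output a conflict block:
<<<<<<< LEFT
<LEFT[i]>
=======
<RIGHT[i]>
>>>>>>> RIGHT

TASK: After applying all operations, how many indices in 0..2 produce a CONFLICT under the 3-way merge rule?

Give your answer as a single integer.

Answer: 0

Derivation:
Final LEFT:  [bravo, echo, lima]
Final RIGHT: [foxtrot, foxtrot, lima]
i=0: L=bravo, R=foxtrot=BASE -> take LEFT -> bravo
i=1: L=echo, R=foxtrot=BASE -> take LEFT -> echo
i=2: L=lima R=lima -> agree -> lima
Conflict count: 0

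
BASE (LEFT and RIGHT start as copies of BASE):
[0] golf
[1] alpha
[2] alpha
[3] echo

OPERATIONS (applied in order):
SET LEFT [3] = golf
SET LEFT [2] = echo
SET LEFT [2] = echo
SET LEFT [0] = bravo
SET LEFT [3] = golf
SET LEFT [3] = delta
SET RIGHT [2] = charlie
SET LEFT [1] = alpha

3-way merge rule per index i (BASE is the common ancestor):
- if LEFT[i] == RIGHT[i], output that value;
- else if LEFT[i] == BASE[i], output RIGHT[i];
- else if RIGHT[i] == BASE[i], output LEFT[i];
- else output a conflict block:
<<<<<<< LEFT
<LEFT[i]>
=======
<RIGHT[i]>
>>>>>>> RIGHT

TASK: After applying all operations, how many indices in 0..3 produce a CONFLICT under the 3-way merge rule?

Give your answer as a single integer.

Answer: 1

Derivation:
Final LEFT:  [bravo, alpha, echo, delta]
Final RIGHT: [golf, alpha, charlie, echo]
i=0: L=bravo, R=golf=BASE -> take LEFT -> bravo
i=1: L=alpha R=alpha -> agree -> alpha
i=2: BASE=alpha L=echo R=charlie all differ -> CONFLICT
i=3: L=delta, R=echo=BASE -> take LEFT -> delta
Conflict count: 1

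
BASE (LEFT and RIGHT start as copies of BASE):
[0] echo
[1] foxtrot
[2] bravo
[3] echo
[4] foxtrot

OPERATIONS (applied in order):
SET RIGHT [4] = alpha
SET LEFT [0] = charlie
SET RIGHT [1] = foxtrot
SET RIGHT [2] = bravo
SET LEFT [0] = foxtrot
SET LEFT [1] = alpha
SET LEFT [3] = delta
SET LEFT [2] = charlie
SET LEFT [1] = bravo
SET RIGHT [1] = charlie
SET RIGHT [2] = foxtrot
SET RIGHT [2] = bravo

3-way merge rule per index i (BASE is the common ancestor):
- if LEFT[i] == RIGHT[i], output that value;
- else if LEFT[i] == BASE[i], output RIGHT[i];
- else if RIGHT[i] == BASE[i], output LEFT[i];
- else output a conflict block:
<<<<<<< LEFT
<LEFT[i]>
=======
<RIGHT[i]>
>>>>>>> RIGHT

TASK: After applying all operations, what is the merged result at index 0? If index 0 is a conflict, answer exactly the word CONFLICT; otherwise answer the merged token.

Final LEFT:  [foxtrot, bravo, charlie, delta, foxtrot]
Final RIGHT: [echo, charlie, bravo, echo, alpha]
i=0: L=foxtrot, R=echo=BASE -> take LEFT -> foxtrot
i=1: BASE=foxtrot L=bravo R=charlie all differ -> CONFLICT
i=2: L=charlie, R=bravo=BASE -> take LEFT -> charlie
i=3: L=delta, R=echo=BASE -> take LEFT -> delta
i=4: L=foxtrot=BASE, R=alpha -> take RIGHT -> alpha
Index 0 -> foxtrot

Answer: foxtrot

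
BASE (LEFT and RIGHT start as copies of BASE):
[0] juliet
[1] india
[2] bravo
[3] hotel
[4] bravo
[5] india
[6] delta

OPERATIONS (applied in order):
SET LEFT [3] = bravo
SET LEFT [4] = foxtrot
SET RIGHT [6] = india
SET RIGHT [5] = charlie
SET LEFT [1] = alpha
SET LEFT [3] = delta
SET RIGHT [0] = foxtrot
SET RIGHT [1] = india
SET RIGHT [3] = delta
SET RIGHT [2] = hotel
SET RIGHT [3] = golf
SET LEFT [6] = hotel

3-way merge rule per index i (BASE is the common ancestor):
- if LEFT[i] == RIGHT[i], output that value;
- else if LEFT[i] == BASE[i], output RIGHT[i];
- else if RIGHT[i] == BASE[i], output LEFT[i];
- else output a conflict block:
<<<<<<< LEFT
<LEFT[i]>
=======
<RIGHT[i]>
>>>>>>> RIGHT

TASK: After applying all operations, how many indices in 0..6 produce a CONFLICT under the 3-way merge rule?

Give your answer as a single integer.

Answer: 2

Derivation:
Final LEFT:  [juliet, alpha, bravo, delta, foxtrot, india, hotel]
Final RIGHT: [foxtrot, india, hotel, golf, bravo, charlie, india]
i=0: L=juliet=BASE, R=foxtrot -> take RIGHT -> foxtrot
i=1: L=alpha, R=india=BASE -> take LEFT -> alpha
i=2: L=bravo=BASE, R=hotel -> take RIGHT -> hotel
i=3: BASE=hotel L=delta R=golf all differ -> CONFLICT
i=4: L=foxtrot, R=bravo=BASE -> take LEFT -> foxtrot
i=5: L=india=BASE, R=charlie -> take RIGHT -> charlie
i=6: BASE=delta L=hotel R=india all differ -> CONFLICT
Conflict count: 2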